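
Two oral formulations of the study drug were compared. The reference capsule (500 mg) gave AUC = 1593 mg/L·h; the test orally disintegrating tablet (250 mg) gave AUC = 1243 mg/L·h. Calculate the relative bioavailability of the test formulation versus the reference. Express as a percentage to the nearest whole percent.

F_rel = (AUC_test/D_test) / (AUC_ref/D_ref)
      = (1243/250) / (1593/500)
      = 4.972 / 3.186 = 1.5606 = 156.06%

F_rel = 156%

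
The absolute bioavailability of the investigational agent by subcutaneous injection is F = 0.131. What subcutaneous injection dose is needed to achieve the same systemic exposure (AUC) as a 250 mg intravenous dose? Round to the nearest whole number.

D_subcutaneous = 1908 mg

For equal systemic exposure: F × D_ev = D_iv
D_ev = D_iv / F = 250 / 0.131 = 1908.4 mg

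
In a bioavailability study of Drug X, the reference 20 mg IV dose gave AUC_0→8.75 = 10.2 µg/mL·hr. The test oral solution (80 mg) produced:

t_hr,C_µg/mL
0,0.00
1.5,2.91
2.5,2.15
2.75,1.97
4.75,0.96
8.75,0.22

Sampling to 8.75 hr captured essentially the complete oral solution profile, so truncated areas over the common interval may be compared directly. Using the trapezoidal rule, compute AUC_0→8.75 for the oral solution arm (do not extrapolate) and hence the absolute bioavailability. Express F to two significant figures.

Trapezoidal AUC_0→8.75 (oral solution):
  [0→1.5]: (0.00+2.91)/2 × 1.5 = 2.1825
  [1.5→2.5]: (2.91+2.15)/2 × 1 = 2.53
  [2.5→2.75]: (2.15+1.97)/2 × 0.25 = 0.515
  [2.75→4.75]: (1.97+0.96)/2 × 2 = 2.93
  [4.75→8.75]: (0.96+0.22)/2 × 4 = 2.36
  Sum = 10.5175 µg/mL·hr
F = (AUC_ev/D_ev)/(AUC_iv/D_iv) = (10.5175/80)/(10.2/20) = 0.13146875/0.51 = 0.2578

F = 0.26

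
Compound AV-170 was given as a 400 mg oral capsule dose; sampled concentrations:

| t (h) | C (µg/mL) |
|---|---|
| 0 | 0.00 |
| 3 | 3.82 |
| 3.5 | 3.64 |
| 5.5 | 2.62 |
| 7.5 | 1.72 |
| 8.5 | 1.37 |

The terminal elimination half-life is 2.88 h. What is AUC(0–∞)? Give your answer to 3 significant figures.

Trapezoidal AUC_0→8.5:
  [0→3]: (0.00+3.82)/2 × 3 = 5.73
  [3→3.5]: (3.82+3.64)/2 × 0.5 = 1.865
  [3.5→5.5]: (3.64+2.62)/2 × 2 = 6.26
  [5.5→7.5]: (2.62+1.72)/2 × 2 = 4.34
  [7.5→8.5]: (1.72+1.37)/2 × 1 = 1.545
  Sum = 19.74 µg/mL·h
k_e = ln2 / t½ = 0.693147 / 2.88 = 0.2407 h^-1
Extrapolated tail: C_last / k_e = 1.37 / 0.2407 = 5.692
AUC_0→∞ = 19.74 + 5.692 = 25.432 µg/mL·h

AUC = 25.4 µg/mL·h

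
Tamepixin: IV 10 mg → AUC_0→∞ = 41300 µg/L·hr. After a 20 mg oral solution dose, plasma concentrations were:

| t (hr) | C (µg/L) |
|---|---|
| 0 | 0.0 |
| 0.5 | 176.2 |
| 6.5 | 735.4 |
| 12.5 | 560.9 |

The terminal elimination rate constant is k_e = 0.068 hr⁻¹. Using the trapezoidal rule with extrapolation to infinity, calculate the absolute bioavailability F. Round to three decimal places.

Trapezoidal AUC_0→12.5 (oral solution):
  [0→0.5]: (0.0+176.2)/2 × 0.5 = 44.05
  [0.5→6.5]: (176.2+735.4)/2 × 6 = 2734.8
  [6.5→12.5]: (735.4+560.9)/2 × 6 = 3888.9
  Sum = 6667.75 µg/L·hr
Tail: C_last/k_e = 560.9/0.068 = 8248.529
AUC_0→∞ (oral solution) = 6667.75 + 8248.529 = 14916.279 µg/L·hr
F = (AUC_ev/D_ev)/(AUC_iv/D_iv) = (14916.279/20)/(41300/10) = 745.81395/4130 = 0.1806

F = 0.181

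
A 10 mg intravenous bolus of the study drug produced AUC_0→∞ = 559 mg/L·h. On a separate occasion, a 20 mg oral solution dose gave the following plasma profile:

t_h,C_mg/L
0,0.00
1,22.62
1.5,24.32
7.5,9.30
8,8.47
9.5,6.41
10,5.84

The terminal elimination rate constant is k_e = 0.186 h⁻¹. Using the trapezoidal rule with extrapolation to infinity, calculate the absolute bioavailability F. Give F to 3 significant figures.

F = 0.156

Trapezoidal AUC_0→10 (oral solution):
  [0→1]: (0.00+22.62)/2 × 1 = 11.31
  [1→1.5]: (22.62+24.32)/2 × 0.5 = 11.735
  [1.5→7.5]: (24.32+9.30)/2 × 6 = 100.86
  [7.5→8]: (9.30+8.47)/2 × 0.5 = 4.4425
  [8→9.5]: (8.47+6.41)/2 × 1.5 = 11.16
  [9.5→10]: (6.41+5.84)/2 × 0.5 = 3.0625
  Sum = 142.57 mg/L·h
Tail: C_last/k_e = 5.84/0.186 = 31.398
AUC_0→∞ (oral solution) = 142.57 + 31.398 = 173.968 mg/L·h
F = (AUC_ev/D_ev)/(AUC_iv/D_iv) = (173.968/20)/(559/10) = 8.6984/55.9 = 0.1556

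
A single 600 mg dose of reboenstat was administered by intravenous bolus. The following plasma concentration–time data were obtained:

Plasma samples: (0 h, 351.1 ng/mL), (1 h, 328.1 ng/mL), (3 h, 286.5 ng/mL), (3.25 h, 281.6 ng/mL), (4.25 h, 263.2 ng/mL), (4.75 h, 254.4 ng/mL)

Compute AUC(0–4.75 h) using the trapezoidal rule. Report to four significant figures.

AUC = 1427 ng/mL·h

Trapezoidal AUC_0→4.75:
  [0→1]: (351.1+328.1)/2 × 1 = 339.6
  [1→3]: (328.1+286.5)/2 × 2 = 614.6
  [3→3.25]: (286.5+281.6)/2 × 0.25 = 71.0125
  [3.25→4.25]: (281.6+263.2)/2 × 1 = 272.4
  [4.25→4.75]: (263.2+254.4)/2 × 0.5 = 129.4
  Sum = 1427.0125 ng/mL·h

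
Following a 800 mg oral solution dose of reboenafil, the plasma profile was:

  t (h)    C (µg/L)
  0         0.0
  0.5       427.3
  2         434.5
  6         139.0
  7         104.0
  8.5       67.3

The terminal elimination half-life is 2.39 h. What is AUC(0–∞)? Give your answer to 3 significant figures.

Trapezoidal AUC_0→8.5:
  [0→0.5]: (0.0+427.3)/2 × 0.5 = 106.825
  [0.5→2]: (427.3+434.5)/2 × 1.5 = 646.35
  [2→6]: (434.5+139.0)/2 × 4 = 1147.0
  [6→7]: (139.0+104.0)/2 × 1 = 121.5
  [7→8.5]: (104.0+67.3)/2 × 1.5 = 128.475
  Sum = 2150.15 µg/L·h
k_e = ln2 / t½ = 0.693147 / 2.39 = 0.2900 h^-1
Extrapolated tail: C_last / k_e = 67.3 / 0.29 = 232.069
AUC_0→∞ = 2150.15 + 232.069 = 2382.219 µg/L·h

AUC = 2380 µg/L·h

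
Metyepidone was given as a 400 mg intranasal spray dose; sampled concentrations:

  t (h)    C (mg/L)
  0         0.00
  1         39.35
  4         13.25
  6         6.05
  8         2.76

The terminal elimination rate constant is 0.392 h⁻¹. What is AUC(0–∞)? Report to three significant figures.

AUC = 134 mg/L·h

Trapezoidal AUC_0→8:
  [0→1]: (0.00+39.35)/2 × 1 = 19.675
  [1→4]: (39.35+13.25)/2 × 3 = 78.9
  [4→6]: (13.25+6.05)/2 × 2 = 19.3
  [6→8]: (6.05+2.76)/2 × 2 = 8.81
  Sum = 126.685 mg/L·h
Extrapolated tail: C_last / k_e = 2.76 / 0.392 = 7.041
AUC_0→∞ = 126.685 + 7.041 = 133.726 mg/L·h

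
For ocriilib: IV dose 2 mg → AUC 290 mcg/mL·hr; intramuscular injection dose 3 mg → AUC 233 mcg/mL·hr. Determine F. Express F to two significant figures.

F = 0.54

F = (AUC_ev / D_ev) / (AUC_iv / D_iv)
  = (233/3) / (290/2)
  = 77.6667 / 145 = 0.5356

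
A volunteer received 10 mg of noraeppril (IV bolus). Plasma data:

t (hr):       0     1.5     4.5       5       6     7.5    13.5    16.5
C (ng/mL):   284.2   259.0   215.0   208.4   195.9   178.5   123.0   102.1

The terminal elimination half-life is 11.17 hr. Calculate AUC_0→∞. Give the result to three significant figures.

AUC = 4590 ng/mL·hr

Trapezoidal AUC_0→16.5:
  [0→1.5]: (284.2+259.0)/2 × 1.5 = 407.4
  [1.5→4.5]: (259.0+215.0)/2 × 3 = 711.0
  [4.5→5]: (215.0+208.4)/2 × 0.5 = 105.85
  [5→6]: (208.4+195.9)/2 × 1 = 202.15
  [6→7.5]: (195.9+178.5)/2 × 1.5 = 280.8
  [7.5→13.5]: (178.5+123.0)/2 × 6 = 904.5
  [13.5→16.5]: (123.0+102.1)/2 × 3 = 337.65
  Sum = 2949.35 ng/mL·hr
k_e = ln2 / t½ = 0.693147 / 11.17 = 0.0621 hr^-1
Extrapolated tail: C_last / k_e = 102.1 / 0.0621 = 1644.122
AUC_0→∞ = 2949.35 + 1644.122 = 4593.472 ng/mL·hr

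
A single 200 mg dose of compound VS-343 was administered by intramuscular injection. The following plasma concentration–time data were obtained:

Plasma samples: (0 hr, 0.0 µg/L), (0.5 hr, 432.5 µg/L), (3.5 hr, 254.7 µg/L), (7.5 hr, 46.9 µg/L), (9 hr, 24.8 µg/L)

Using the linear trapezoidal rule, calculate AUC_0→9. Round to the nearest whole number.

AUC = 1796 µg/L·hr

Trapezoidal AUC_0→9:
  [0→0.5]: (0.0+432.5)/2 × 0.5 = 108.125
  [0.5→3.5]: (432.5+254.7)/2 × 3 = 1030.8
  [3.5→7.5]: (254.7+46.9)/2 × 4 = 603.2
  [7.5→9]: (46.9+24.8)/2 × 1.5 = 53.775
  Sum = 1795.9 µg/L·hr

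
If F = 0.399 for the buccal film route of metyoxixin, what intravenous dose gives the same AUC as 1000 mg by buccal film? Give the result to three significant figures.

D_iv = 399 mg

Systemic exposure from an extravascular dose = F × D_ev, so the equivalent IV dose is F × D_ev.
D_iv = F × D_ev = 0.399 × 1000 = 399 mg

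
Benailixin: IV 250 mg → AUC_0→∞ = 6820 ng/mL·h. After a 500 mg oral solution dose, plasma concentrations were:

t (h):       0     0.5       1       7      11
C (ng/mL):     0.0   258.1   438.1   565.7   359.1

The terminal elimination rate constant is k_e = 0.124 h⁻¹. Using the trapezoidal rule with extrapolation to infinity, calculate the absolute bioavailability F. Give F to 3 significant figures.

F = 0.586

Trapezoidal AUC_0→11 (oral solution):
  [0→0.5]: (0.0+258.1)/2 × 0.5 = 64.525
  [0.5→1]: (258.1+438.1)/2 × 0.5 = 174.05
  [1→7]: (438.1+565.7)/2 × 6 = 3011.4
  [7→11]: (565.7+359.1)/2 × 4 = 1849.6
  Sum = 5099.575 ng/mL·h
Tail: C_last/k_e = 359.1/0.124 = 2895.968
AUC_0→∞ (oral solution) = 5099.575 + 2895.968 = 7995.543 ng/mL·h
F = (AUC_ev/D_ev)/(AUC_iv/D_iv) = (7995.543/500)/(6820/250) = 15.991086/27.28 = 0.5862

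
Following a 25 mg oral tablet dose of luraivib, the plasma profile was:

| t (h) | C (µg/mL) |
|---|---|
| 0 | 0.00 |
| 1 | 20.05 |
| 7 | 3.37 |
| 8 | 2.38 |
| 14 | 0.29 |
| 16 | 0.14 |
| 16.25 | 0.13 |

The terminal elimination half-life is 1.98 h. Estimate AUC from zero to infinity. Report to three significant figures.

AUC = 92.0 µg/mL·h

Trapezoidal AUC_0→16.25:
  [0→1]: (0.00+20.05)/2 × 1 = 10.025
  [1→7]: (20.05+3.37)/2 × 6 = 70.26
  [7→8]: (3.37+2.38)/2 × 1 = 2.875
  [8→14]: (2.38+0.29)/2 × 6 = 8.01
  [14→16]: (0.29+0.14)/2 × 2 = 0.43
  [16→16.25]: (0.14+0.13)/2 × 0.25 = 0.03375
  Sum = 91.63375 µg/mL·h
k_e = ln2 / t½ = 0.693147 / 1.98 = 0.3501 h^-1
Extrapolated tail: C_last / k_e = 0.13 / 0.3501 = 0.371
AUC_0→∞ = 91.63375 + 0.371 = 92.00475 µg/mL·h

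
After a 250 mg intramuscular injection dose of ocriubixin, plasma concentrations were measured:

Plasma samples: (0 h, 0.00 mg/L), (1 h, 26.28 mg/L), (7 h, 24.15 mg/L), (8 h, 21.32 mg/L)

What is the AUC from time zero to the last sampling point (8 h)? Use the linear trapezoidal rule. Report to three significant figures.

AUC = 187 mg/L·h

Trapezoidal AUC_0→8:
  [0→1]: (0.00+26.28)/2 × 1 = 13.14
  [1→7]: (26.28+24.15)/2 × 6 = 151.29
  [7→8]: (24.15+21.32)/2 × 1 = 22.735
  Sum = 187.165 mg/L·h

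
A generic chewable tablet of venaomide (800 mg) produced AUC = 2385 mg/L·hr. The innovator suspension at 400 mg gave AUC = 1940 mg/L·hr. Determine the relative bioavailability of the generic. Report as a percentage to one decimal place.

F_rel = 61.5%

F_rel = (AUC_test/D_test) / (AUC_ref/D_ref)
      = (2385/800) / (1940/400)
      = 2.98125 / 4.85 = 0.6147 = 61.47%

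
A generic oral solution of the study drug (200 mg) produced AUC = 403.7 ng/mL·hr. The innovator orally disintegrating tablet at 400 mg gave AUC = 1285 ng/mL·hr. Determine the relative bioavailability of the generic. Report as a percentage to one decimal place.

F_rel = (AUC_test/D_test) / (AUC_ref/D_ref)
      = (403.7/200) / (1285/400)
      = 2.0185 / 3.2125 = 0.6283 = 62.83%

F_rel = 62.8%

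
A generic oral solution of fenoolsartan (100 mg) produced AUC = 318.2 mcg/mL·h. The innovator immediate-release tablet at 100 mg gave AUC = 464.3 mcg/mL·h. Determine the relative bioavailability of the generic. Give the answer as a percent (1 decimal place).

F_rel = (AUC_test/D_test) / (AUC_ref/D_ref)
      = (318.2/100) / (464.3/100)
      = 3.182 / 4.643 = 0.6853 = 68.53%

F_rel = 68.5%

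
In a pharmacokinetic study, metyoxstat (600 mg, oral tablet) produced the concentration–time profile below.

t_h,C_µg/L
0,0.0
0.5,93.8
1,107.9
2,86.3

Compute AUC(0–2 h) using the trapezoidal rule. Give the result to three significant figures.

AUC = 171 µg/L·h

Trapezoidal AUC_0→2:
  [0→0.5]: (0.0+93.8)/2 × 0.5 = 23.45
  [0.5→1]: (93.8+107.9)/2 × 0.5 = 50.425
  [1→2]: (107.9+86.3)/2 × 1 = 97.1
  Sum = 170.975 µg/L·h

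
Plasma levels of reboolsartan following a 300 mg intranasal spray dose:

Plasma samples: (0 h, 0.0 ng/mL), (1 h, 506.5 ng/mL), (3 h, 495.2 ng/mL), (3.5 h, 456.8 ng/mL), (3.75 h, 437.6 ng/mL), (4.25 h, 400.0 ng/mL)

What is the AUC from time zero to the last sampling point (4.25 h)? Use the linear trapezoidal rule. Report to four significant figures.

AUC = 1814 ng/mL·h

Trapezoidal AUC_0→4.25:
  [0→1]: (0.0+506.5)/2 × 1 = 253.25
  [1→3]: (506.5+495.2)/2 × 2 = 1001.7
  [3→3.5]: (495.2+456.8)/2 × 0.5 = 238.0
  [3.5→3.75]: (456.8+437.6)/2 × 0.25 = 111.8
  [3.75→4.25]: (437.6+400.0)/2 × 0.5 = 209.4
  Sum = 1814.15 ng/mL·h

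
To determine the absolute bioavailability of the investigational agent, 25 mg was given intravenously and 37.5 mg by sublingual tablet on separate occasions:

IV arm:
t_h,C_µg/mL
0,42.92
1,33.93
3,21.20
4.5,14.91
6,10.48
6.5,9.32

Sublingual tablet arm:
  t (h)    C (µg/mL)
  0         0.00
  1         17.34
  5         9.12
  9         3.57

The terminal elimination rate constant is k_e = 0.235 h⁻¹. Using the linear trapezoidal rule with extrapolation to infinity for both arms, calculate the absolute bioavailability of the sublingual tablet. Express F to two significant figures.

F = 0.37

Trapezoidal AUC_0→6.5 (IV):
  [0→1]: (42.92+33.93)/2 × 1 = 38.425
  [1→3]: (33.93+21.20)/2 × 2 = 55.13
  [3→4.5]: (21.20+14.91)/2 × 1.5 = 27.0825
  [4.5→6]: (14.91+10.48)/2 × 1.5 = 19.0425
  [6→6.5]: (10.48+9.32)/2 × 0.5 = 4.95
  Sum = 144.63 µg/mL·h
IV tail: 9.32/0.235 = 39.660; AUC_iv,0→∞ = 144.63 + 39.660 = 184.29 µg/mL·h
Trapezoidal AUC_0→9 (sublingual tablet):
  [0→1]: (0.00+17.34)/2 × 1 = 8.67
  [1→5]: (17.34+9.12)/2 × 4 = 52.92
  [5→9]: (9.12+3.57)/2 × 4 = 25.38
  Sum = 86.97 µg/mL·h
sublingual tablet tail: 3.57/0.235 = 15.191; AUC_ev,0→∞ = 86.97 + 15.191 = 102.161 µg/mL·h
F = (AUC_ev/D_ev)/(AUC_iv/D_iv) = (102.161/37.5)/(184.29/25) = 2.72429/7.3716 = 0.3696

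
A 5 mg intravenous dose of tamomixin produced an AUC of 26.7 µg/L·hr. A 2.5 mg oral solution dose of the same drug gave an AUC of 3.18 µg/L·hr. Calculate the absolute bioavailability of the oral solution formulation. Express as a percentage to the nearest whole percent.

F = (AUC_ev / D_ev) / (AUC_iv / D_iv)
  = (3.18/2.5) / (26.7/5)
  = 1.272 / 5.34 = 0.2382
  = 23.82%

F = 24%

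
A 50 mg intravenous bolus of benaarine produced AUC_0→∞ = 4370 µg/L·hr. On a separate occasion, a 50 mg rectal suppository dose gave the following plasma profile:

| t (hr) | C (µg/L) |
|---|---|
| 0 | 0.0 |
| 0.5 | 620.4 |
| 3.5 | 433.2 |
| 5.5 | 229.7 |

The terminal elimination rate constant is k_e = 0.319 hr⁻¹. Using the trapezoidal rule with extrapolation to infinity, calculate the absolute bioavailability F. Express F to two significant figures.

F = 0.71

Trapezoidal AUC_0→5.5 (rectal suppository):
  [0→0.5]: (0.0+620.4)/2 × 0.5 = 155.1
  [0.5→3.5]: (620.4+433.2)/2 × 3 = 1580.4
  [3.5→5.5]: (433.2+229.7)/2 × 2 = 662.9
  Sum = 2398.4 µg/L·hr
Tail: C_last/k_e = 229.7/0.319 = 720.063
AUC_0→∞ (rectal suppository) = 2398.4 + 720.063 = 3118.463 µg/L·hr
F = (AUC_ev/D_ev)/(AUC_iv/D_iv) = (3118.463/50)/(4370/50) = 62.36926/87.4 = 0.7136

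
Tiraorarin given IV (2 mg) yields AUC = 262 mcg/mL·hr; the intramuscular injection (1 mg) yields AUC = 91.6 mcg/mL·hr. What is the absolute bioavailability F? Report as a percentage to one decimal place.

F = 69.9%

F = (AUC_ev / D_ev) / (AUC_iv / D_iv)
  = (91.6/1) / (262/2)
  = 91.6 / 131 = 0.6992
  = 69.92%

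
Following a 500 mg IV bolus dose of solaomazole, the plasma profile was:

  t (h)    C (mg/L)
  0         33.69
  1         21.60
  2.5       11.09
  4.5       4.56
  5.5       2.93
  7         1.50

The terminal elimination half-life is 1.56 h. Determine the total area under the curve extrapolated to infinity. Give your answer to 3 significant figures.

Trapezoidal AUC_0→7:
  [0→1]: (33.69+21.60)/2 × 1 = 27.645
  [1→2.5]: (21.60+11.09)/2 × 1.5 = 24.5175
  [2.5→4.5]: (11.09+4.56)/2 × 2 = 15.65
  [4.5→5.5]: (4.56+2.93)/2 × 1 = 3.745
  [5.5→7]: (2.93+1.50)/2 × 1.5 = 3.3225
  Sum = 74.88 mg/L·h
k_e = ln2 / t½ = 0.693147 / 1.56 = 0.4443 h^-1
Extrapolated tail: C_last / k_e = 1.50 / 0.4443 = 3.376
AUC_0→∞ = 74.88 + 3.376 = 78.256 mg/L·h

AUC = 78.3 mg/L·h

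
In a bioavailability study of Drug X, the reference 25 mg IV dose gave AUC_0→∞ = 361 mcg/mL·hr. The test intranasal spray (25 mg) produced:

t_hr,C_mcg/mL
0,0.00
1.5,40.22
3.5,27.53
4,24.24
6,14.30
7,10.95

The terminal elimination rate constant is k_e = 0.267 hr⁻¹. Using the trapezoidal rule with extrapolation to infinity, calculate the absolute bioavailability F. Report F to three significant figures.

F = 0.562

Trapezoidal AUC_0→7 (intranasal spray):
  [0→1.5]: (0.00+40.22)/2 × 1.5 = 30.165
  [1.5→3.5]: (40.22+27.53)/2 × 2 = 67.75
  [3.5→4]: (27.53+24.24)/2 × 0.5 = 12.9425
  [4→6]: (24.24+14.30)/2 × 2 = 38.54
  [6→7]: (14.30+10.95)/2 × 1 = 12.625
  Sum = 162.0225 mcg/mL·hr
Tail: C_last/k_e = 10.95/0.267 = 41.011
AUC_0→∞ (intranasal spray) = 162.0225 + 41.011 = 203.0335 mcg/mL·hr
F = (AUC_ev/D_ev)/(AUC_iv/D_iv) = (203.0335/25)/(361/25) = 8.12134/14.44 = 0.5624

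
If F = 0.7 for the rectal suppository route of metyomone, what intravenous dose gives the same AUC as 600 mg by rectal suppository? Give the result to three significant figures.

Systemic exposure from an extravascular dose = F × D_ev, so the equivalent IV dose is F × D_ev.
D_iv = F × D_ev = 0.7 × 600 = 420 mg

D_iv = 420 mg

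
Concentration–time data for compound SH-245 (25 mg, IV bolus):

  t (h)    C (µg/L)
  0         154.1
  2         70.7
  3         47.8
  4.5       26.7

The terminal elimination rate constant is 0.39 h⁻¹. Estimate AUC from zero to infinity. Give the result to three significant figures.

AUC = 408 µg/L·h

Trapezoidal AUC_0→4.5:
  [0→2]: (154.1+70.7)/2 × 2 = 224.8
  [2→3]: (70.7+47.8)/2 × 1 = 59.25
  [3→4.5]: (47.8+26.7)/2 × 1.5 = 55.875
  Sum = 339.925 µg/L·h
Extrapolated tail: C_last / k_e = 26.7 / 0.39 = 68.462
AUC_0→∞ = 339.925 + 68.462 = 408.387 µg/L·h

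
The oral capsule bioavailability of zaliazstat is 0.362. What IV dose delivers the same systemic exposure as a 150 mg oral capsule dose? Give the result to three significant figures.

Systemic exposure from an extravascular dose = F × D_ev, so the equivalent IV dose is F × D_ev.
D_iv = F × D_ev = 0.362 × 150 = 54.3 mg

D_iv = 54.3 mg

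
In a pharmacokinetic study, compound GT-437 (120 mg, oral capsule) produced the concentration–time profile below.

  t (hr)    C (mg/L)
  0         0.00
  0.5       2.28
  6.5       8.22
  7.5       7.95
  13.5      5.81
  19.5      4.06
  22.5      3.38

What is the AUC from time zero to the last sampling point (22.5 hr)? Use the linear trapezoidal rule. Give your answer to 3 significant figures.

Trapezoidal AUC_0→22.5:
  [0→0.5]: (0.00+2.28)/2 × 0.5 = 0.57
  [0.5→6.5]: (2.28+8.22)/2 × 6 = 31.5
  [6.5→7.5]: (8.22+7.95)/2 × 1 = 8.085
  [7.5→13.5]: (7.95+5.81)/2 × 6 = 41.28
  [13.5→19.5]: (5.81+4.06)/2 × 6 = 29.61
  [19.5→22.5]: (4.06+3.38)/2 × 3 = 11.16
  Sum = 122.205 mg/L·hr

AUC = 122 mg/L·hr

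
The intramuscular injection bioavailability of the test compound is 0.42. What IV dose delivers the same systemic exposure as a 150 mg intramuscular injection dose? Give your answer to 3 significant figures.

Systemic exposure from an extravascular dose = F × D_ev, so the equivalent IV dose is F × D_ev.
D_iv = F × D_ev = 0.42 × 150 = 63 mg

D_iv = 63.0 mg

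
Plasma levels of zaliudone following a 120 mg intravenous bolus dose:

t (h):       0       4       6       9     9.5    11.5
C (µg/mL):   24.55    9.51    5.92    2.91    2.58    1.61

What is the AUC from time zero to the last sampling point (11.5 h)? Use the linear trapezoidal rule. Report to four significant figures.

Trapezoidal AUC_0→11.5:
  [0→4]: (24.55+9.51)/2 × 4 = 68.12
  [4→6]: (9.51+5.92)/2 × 2 = 15.43
  [6→9]: (5.92+2.91)/2 × 3 = 13.245
  [9→9.5]: (2.91+2.58)/2 × 0.5 = 1.3725
  [9.5→11.5]: (2.58+1.61)/2 × 2 = 4.19
  Sum = 102.3575 µg/mL·h

AUC = 102.4 µg/mL·h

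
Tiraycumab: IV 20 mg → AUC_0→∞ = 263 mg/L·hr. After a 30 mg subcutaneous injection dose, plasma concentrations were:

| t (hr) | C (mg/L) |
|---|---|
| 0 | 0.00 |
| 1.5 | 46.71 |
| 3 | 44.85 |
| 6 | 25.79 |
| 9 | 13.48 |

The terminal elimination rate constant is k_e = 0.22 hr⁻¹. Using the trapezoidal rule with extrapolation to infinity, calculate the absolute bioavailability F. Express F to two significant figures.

F = 0.84

Trapezoidal AUC_0→9 (subcutaneous injection):
  [0→1.5]: (0.00+46.71)/2 × 1.5 = 35.0325
  [1.5→3]: (46.71+44.85)/2 × 1.5 = 68.67
  [3→6]: (44.85+25.79)/2 × 3 = 105.96
  [6→9]: (25.79+13.48)/2 × 3 = 58.905
  Sum = 268.5675 mg/L·hr
Tail: C_last/k_e = 13.48/0.22 = 61.273
AUC_0→∞ (subcutaneous injection) = 268.5675 + 61.273 = 329.8405 mg/L·hr
F = (AUC_ev/D_ev)/(AUC_iv/D_iv) = (329.8405/30)/(263/20) = 10.9947/13.15 = 0.8361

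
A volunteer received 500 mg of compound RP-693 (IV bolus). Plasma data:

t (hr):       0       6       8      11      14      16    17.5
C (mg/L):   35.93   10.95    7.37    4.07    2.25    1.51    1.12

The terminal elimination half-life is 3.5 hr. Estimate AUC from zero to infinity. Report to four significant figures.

AUC = 197.0 mg/L·hr

Trapezoidal AUC_0→17.5:
  [0→6]: (35.93+10.95)/2 × 6 = 140.64
  [6→8]: (10.95+7.37)/2 × 2 = 18.32
  [8→11]: (7.37+4.07)/2 × 3 = 17.16
  [11→14]: (4.07+2.25)/2 × 3 = 9.48
  [14→16]: (2.25+1.51)/2 × 2 = 3.76
  [16→17.5]: (1.51+1.12)/2 × 1.5 = 1.9725
  Sum = 191.3325 mg/L·hr
k_e = ln2 / t½ = 0.693147 / 3.5 = 0.1980 hr^-1
Extrapolated tail: C_last / k_e = 1.12 / 0.198 = 5.657
AUC_0→∞ = 191.3325 + 5.657 = 196.9895 mg/L·hr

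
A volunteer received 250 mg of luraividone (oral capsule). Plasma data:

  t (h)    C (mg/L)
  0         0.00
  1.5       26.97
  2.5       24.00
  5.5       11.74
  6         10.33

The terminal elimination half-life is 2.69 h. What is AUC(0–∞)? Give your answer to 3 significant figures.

Trapezoidal AUC_0→6:
  [0→1.5]: (0.00+26.97)/2 × 1.5 = 20.2275
  [1.5→2.5]: (26.97+24.00)/2 × 1 = 25.485
  [2.5→5.5]: (24.00+11.74)/2 × 3 = 53.61
  [5.5→6]: (11.74+10.33)/2 × 0.5 = 5.5175
  Sum = 104.84 mg/L·h
k_e = ln2 / t½ = 0.693147 / 2.69 = 0.2577 h^-1
Extrapolated tail: C_last / k_e = 10.33 / 0.2577 = 40.085
AUC_0→∞ = 104.84 + 40.085 = 144.925 mg/L·h

AUC = 145 mg/L·h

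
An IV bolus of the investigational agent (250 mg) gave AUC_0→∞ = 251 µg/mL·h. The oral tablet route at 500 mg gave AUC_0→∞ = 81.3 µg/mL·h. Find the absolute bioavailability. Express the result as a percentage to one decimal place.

F = (AUC_ev / D_ev) / (AUC_iv / D_iv)
  = (81.3/500) / (251/250)
  = 0.1626 / 1.004 = 0.1620
  = 16.20%

F = 16.2%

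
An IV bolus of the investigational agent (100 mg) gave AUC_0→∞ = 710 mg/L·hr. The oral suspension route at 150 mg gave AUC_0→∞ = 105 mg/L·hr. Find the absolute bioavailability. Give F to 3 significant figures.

F = (AUC_ev / D_ev) / (AUC_iv / D_iv)
  = (105/150) / (710/100)
  = 0.7 / 7.1 = 0.0986

F = 0.0986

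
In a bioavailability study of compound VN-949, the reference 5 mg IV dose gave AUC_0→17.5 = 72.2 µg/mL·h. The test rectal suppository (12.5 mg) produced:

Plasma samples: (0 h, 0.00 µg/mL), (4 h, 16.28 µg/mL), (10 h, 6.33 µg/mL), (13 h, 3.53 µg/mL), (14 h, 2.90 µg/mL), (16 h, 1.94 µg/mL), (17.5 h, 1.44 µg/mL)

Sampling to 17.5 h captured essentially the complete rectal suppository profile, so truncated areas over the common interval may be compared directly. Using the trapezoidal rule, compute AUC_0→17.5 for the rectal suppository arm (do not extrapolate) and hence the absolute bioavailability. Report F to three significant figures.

F = 0.697

Trapezoidal AUC_0→17.5 (rectal suppository):
  [0→4]: (0.00+16.28)/2 × 4 = 32.56
  [4→10]: (16.28+6.33)/2 × 6 = 67.83
  [10→13]: (6.33+3.53)/2 × 3 = 14.79
  [13→14]: (3.53+2.90)/2 × 1 = 3.215
  [14→16]: (2.90+1.94)/2 × 2 = 4.84
  [16→17.5]: (1.94+1.44)/2 × 1.5 = 2.535
  Sum = 125.77 µg/mL·h
F = (AUC_ev/D_ev)/(AUC_iv/D_iv) = (125.77/12.5)/(72.2/5) = 10.0616/14.44 = 0.6968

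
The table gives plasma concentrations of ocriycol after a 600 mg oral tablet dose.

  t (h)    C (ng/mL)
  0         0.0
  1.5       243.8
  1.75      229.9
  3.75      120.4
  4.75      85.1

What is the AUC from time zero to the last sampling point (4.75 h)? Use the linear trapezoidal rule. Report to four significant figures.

Trapezoidal AUC_0→4.75:
  [0→1.5]: (0.0+243.8)/2 × 1.5 = 182.85
  [1.5→1.75]: (243.8+229.9)/2 × 0.25 = 59.2125
  [1.75→3.75]: (229.9+120.4)/2 × 2 = 350.3
  [3.75→4.75]: (120.4+85.1)/2 × 1 = 102.75
  Sum = 695.1125 ng/mL·h

AUC = 695.1 ng/mL·h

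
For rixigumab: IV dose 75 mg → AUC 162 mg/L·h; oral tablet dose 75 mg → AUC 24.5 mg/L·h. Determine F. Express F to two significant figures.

F = 0.15

F = (AUC_ev / D_ev) / (AUC_iv / D_iv)
  = (24.5/75) / (162/75)
  = 0.326667 / 2.16 = 0.1512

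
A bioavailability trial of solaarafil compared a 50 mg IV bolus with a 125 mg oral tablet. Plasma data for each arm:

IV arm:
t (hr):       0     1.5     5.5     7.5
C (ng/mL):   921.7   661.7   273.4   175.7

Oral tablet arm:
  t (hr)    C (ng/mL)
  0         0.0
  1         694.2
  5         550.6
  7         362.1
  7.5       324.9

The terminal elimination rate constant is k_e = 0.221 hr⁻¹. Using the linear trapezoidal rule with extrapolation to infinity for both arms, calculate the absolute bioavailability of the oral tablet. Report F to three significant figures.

F = 0.501

Trapezoidal AUC_0→7.5 (IV):
  [0→1.5]: (921.7+661.7)/2 × 1.5 = 1187.55
  [1.5→5.5]: (661.7+273.4)/2 × 4 = 1870.2
  [5.5→7.5]: (273.4+175.7)/2 × 2 = 449.1
  Sum = 3506.85 ng/mL·hr
IV tail: 175.7/0.221 = 795.023; AUC_iv,0→∞ = 3506.85 + 795.023 = 4301.873 ng/mL·hr
Trapezoidal AUC_0→7.5 (oral tablet):
  [0→1]: (0.0+694.2)/2 × 1 = 347.1
  [1→5]: (694.2+550.6)/2 × 4 = 2489.6
  [5→7]: (550.6+362.1)/2 × 2 = 912.7
  [7→7.5]: (362.1+324.9)/2 × 0.5 = 171.75
  Sum = 3921.15 ng/mL·hr
oral tablet tail: 324.9/0.221 = 1470.136; AUC_ev,0→∞ = 3921.15 + 1470.136 = 5391.286 ng/mL·hr
F = (AUC_ev/D_ev)/(AUC_iv/D_iv) = (5391.286/125)/(4301.873/50) = 43.130288/86.03746 = 0.5013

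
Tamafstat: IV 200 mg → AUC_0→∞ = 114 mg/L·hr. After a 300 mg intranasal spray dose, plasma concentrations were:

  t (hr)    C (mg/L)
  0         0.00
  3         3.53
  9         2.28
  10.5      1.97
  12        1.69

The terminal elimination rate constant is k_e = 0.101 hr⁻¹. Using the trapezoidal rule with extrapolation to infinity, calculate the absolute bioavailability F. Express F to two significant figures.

F = 0.27

Trapezoidal AUC_0→12 (intranasal spray):
  [0→3]: (0.00+3.53)/2 × 3 = 5.295
  [3→9]: (3.53+2.28)/2 × 6 = 17.43
  [9→10.5]: (2.28+1.97)/2 × 1.5 = 3.1875
  [10.5→12]: (1.97+1.69)/2 × 1.5 = 2.745
  Sum = 28.6575 mg/L·hr
Tail: C_last/k_e = 1.69/0.101 = 16.733
AUC_0→∞ (intranasal spray) = 28.6575 + 16.733 = 45.3905 mg/L·hr
F = (AUC_ev/D_ev)/(AUC_iv/D_iv) = (45.3905/300)/(114/200) = 0.151302/0.57 = 0.2654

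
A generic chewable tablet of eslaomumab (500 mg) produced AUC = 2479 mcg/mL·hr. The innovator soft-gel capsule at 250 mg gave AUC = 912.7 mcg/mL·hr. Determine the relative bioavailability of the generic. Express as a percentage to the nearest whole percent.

F_rel = (AUC_test/D_test) / (AUC_ref/D_ref)
      = (2479/500) / (912.7/250)
      = 4.958 / 3.6508 = 1.3581 = 135.81%

F_rel = 136%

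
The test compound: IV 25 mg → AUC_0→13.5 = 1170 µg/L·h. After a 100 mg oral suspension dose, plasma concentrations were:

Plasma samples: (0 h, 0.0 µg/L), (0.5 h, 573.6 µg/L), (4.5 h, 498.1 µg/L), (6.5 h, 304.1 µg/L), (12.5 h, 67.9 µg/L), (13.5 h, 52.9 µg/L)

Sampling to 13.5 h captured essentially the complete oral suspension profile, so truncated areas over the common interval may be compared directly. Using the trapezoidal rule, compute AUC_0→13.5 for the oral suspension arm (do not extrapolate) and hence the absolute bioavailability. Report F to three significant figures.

Trapezoidal AUC_0→13.5 (oral suspension):
  [0→0.5]: (0.0+573.6)/2 × 0.5 = 143.4
  [0.5→4.5]: (573.6+498.1)/2 × 4 = 2143.4
  [4.5→6.5]: (498.1+304.1)/2 × 2 = 802.2
  [6.5→12.5]: (304.1+67.9)/2 × 6 = 1116.0
  [12.5→13.5]: (67.9+52.9)/2 × 1 = 60.4
  Sum = 4265.4 µg/L·h
F = (AUC_ev/D_ev)/(AUC_iv/D_iv) = (4265.4/100)/(1170/25) = 42.654/46.8 = 0.9114

F = 0.911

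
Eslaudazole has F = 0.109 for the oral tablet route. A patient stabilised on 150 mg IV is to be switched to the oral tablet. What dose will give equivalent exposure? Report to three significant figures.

For equal systemic exposure: F × D_ev = D_iv
D_ev = D_iv / F = 150 / 0.109 = 1376.15 mg

D_oral = 1380 mg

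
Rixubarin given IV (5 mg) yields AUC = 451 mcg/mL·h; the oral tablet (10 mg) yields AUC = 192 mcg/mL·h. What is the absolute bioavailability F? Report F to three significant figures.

F = (AUC_ev / D_ev) / (AUC_iv / D_iv)
  = (192/10) / (451/5)
  = 19.2 / 90.2 = 0.2129

F = 0.213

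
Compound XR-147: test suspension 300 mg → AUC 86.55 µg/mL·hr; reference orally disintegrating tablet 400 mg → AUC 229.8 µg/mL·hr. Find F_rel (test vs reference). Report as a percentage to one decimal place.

F_rel = (AUC_test/D_test) / (AUC_ref/D_ref)
      = (86.55/300) / (229.8/400)
      = 0.2885 / 0.5745 = 0.5022 = 50.22%

F_rel = 50.2%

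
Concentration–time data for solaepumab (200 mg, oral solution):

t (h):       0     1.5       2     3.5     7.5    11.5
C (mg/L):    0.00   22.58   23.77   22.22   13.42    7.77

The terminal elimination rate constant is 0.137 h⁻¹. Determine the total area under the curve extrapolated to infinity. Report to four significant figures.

AUC = 233.4 mg/L·h

Trapezoidal AUC_0→11.5:
  [0→1.5]: (0.00+22.58)/2 × 1.5 = 16.935
  [1.5→2]: (22.58+23.77)/2 × 0.5 = 11.5875
  [2→3.5]: (23.77+22.22)/2 × 1.5 = 34.4925
  [3.5→7.5]: (22.22+13.42)/2 × 4 = 71.28
  [7.5→11.5]: (13.42+7.77)/2 × 4 = 42.38
  Sum = 176.675 mg/L·h
Extrapolated tail: C_last / k_e = 7.77 / 0.137 = 56.715
AUC_0→∞ = 176.675 + 56.715 = 233.39 mg/L·h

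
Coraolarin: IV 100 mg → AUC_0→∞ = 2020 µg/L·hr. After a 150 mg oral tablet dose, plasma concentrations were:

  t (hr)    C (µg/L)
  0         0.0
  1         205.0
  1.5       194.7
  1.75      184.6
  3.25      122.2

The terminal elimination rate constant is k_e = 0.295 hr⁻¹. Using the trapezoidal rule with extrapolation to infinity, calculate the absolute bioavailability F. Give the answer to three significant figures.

Trapezoidal AUC_0→3.25 (oral tablet):
  [0→1]: (0.0+205.0)/2 × 1 = 102.5
  [1→1.5]: (205.0+194.7)/2 × 0.5 = 99.925
  [1.5→1.75]: (194.7+184.6)/2 × 0.25 = 47.4125
  [1.75→3.25]: (184.6+122.2)/2 × 1.5 = 230.1
  Sum = 479.9375 µg/L·hr
Tail: C_last/k_e = 122.2/0.295 = 414.237
AUC_0→∞ (oral tablet) = 479.9375 + 414.237 = 894.1745 µg/L·hr
F = (AUC_ev/D_ev)/(AUC_iv/D_iv) = (894.1745/150)/(2020/100) = 5.96116/20.2 = 0.2951

F = 0.295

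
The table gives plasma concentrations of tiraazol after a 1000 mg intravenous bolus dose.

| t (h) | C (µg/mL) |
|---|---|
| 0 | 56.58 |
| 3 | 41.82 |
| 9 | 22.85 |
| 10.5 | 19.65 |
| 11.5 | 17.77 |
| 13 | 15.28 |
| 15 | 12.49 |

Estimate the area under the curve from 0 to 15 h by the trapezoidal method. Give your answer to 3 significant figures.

AUC = 445 µg/mL·h

Trapezoidal AUC_0→15:
  [0→3]: (56.58+41.82)/2 × 3 = 147.6
  [3→9]: (41.82+22.85)/2 × 6 = 194.01
  [9→10.5]: (22.85+19.65)/2 × 1.5 = 31.875
  [10.5→11.5]: (19.65+17.77)/2 × 1 = 18.71
  [11.5→13]: (17.77+15.28)/2 × 1.5 = 24.7875
  [13→15]: (15.28+12.49)/2 × 2 = 27.77
  Sum = 444.7525 µg/mL·h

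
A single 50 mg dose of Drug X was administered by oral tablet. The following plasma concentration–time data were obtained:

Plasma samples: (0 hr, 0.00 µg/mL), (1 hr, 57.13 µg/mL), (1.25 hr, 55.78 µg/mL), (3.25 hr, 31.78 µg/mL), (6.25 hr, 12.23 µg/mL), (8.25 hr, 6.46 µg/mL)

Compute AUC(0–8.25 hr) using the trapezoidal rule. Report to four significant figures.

AUC = 214.9 µg/mL·hr

Trapezoidal AUC_0→8.25:
  [0→1]: (0.00+57.13)/2 × 1 = 28.565
  [1→1.25]: (57.13+55.78)/2 × 0.25 = 14.11375
  [1.25→3.25]: (55.78+31.78)/2 × 2 = 87.56
  [3.25→6.25]: (31.78+12.23)/2 × 3 = 66.015
  [6.25→8.25]: (12.23+6.46)/2 × 2 = 18.69
  Sum = 214.94375 µg/mL·hr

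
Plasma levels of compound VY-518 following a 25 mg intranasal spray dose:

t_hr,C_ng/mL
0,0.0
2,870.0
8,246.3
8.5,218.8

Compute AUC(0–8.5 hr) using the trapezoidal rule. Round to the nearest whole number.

Trapezoidal AUC_0→8.5:
  [0→2]: (0.0+870.0)/2 × 2 = 870.0
  [2→8]: (870.0+246.3)/2 × 6 = 3348.9
  [8→8.5]: (246.3+218.8)/2 × 0.5 = 116.275
  Sum = 4335.175 ng/mL·hr

AUC = 4335 ng/mL·hr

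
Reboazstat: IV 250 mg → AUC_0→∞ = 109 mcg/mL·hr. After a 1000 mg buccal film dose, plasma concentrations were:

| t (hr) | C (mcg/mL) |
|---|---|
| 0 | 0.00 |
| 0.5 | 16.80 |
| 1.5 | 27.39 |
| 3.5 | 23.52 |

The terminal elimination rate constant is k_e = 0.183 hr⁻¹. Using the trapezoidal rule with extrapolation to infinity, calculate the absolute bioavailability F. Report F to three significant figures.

Trapezoidal AUC_0→3.5 (buccal film):
  [0→0.5]: (0.00+16.80)/2 × 0.5 = 4.2
  [0.5→1.5]: (16.80+27.39)/2 × 1 = 22.095
  [1.5→3.5]: (27.39+23.52)/2 × 2 = 50.91
  Sum = 77.205 mcg/mL·hr
Tail: C_last/k_e = 23.52/0.183 = 128.525
AUC_0→∞ (buccal film) = 77.205 + 128.525 = 205.73 mcg/mL·hr
F = (AUC_ev/D_ev)/(AUC_iv/D_iv) = (205.73/1000)/(109/250) = 0.20573/0.436 = 0.4719

F = 0.472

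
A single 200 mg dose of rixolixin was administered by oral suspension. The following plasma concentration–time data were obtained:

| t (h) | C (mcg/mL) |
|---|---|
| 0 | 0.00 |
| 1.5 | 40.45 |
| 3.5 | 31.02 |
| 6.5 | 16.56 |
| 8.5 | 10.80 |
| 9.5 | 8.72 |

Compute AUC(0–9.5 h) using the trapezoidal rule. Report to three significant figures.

AUC = 210 mcg/mL·h

Trapezoidal AUC_0→9.5:
  [0→1.5]: (0.00+40.45)/2 × 1.5 = 30.3375
  [1.5→3.5]: (40.45+31.02)/2 × 2 = 71.47
  [3.5→6.5]: (31.02+16.56)/2 × 3 = 71.37
  [6.5→8.5]: (16.56+10.80)/2 × 2 = 27.36
  [8.5→9.5]: (10.80+8.72)/2 × 1 = 9.76
  Sum = 210.2975 mcg/mL·h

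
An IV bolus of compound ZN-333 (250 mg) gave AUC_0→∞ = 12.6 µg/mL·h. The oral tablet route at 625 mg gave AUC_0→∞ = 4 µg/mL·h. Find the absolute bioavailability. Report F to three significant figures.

F = 0.127

F = (AUC_ev / D_ev) / (AUC_iv / D_iv)
  = (4/625) / (12.6/250)
  = 0.0064 / 0.0504 = 0.1270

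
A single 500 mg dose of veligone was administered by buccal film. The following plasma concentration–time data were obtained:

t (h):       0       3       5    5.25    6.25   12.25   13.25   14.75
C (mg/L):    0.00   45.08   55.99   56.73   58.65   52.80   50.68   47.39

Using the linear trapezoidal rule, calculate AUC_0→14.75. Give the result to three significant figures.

AUC = 700 mg/L·h

Trapezoidal AUC_0→14.75:
  [0→3]: (0.00+45.08)/2 × 3 = 67.62
  [3→5]: (45.08+55.99)/2 × 2 = 101.07
  [5→5.25]: (55.99+56.73)/2 × 0.25 = 14.09
  [5.25→6.25]: (56.73+58.65)/2 × 1 = 57.69
  [6.25→12.25]: (58.65+52.80)/2 × 6 = 334.35
  [12.25→13.25]: (52.80+50.68)/2 × 1 = 51.74
  [13.25→14.75]: (50.68+47.39)/2 × 1.5 = 73.5525
  Sum = 700.1125 mg/L·h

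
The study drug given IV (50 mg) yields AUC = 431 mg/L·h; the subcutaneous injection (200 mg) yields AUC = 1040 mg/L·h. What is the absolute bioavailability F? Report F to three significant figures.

F = 0.603

F = (AUC_ev / D_ev) / (AUC_iv / D_iv)
  = (1040/200) / (431/50)
  = 5.2 / 8.62 = 0.6032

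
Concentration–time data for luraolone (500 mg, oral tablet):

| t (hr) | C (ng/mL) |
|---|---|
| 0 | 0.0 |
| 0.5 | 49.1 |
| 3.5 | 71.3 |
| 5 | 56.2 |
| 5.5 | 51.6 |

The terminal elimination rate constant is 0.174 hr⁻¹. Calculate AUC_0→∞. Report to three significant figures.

AUC = 612 ng/mL·hr

Trapezoidal AUC_0→5.5:
  [0→0.5]: (0.0+49.1)/2 × 0.5 = 12.275
  [0.5→3.5]: (49.1+71.3)/2 × 3 = 180.6
  [3.5→5]: (71.3+56.2)/2 × 1.5 = 95.625
  [5→5.5]: (56.2+51.6)/2 × 0.5 = 26.95
  Sum = 315.45 ng/mL·hr
Extrapolated tail: C_last / k_e = 51.6 / 0.174 = 296.552
AUC_0→∞ = 315.45 + 296.552 = 612.002 ng/mL·hr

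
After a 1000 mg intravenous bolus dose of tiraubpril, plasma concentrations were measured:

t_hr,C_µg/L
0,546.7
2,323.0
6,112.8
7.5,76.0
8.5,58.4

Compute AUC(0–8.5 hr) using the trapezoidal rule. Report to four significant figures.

Trapezoidal AUC_0→8.5:
  [0→2]: (546.7+323.0)/2 × 2 = 869.7
  [2→6]: (323.0+112.8)/2 × 4 = 871.6
  [6→7.5]: (112.8+76.0)/2 × 1.5 = 141.6
  [7.5→8.5]: (76.0+58.4)/2 × 1 = 67.2
  Sum = 1950.1 µg/L·hr

AUC = 1950 µg/L·hr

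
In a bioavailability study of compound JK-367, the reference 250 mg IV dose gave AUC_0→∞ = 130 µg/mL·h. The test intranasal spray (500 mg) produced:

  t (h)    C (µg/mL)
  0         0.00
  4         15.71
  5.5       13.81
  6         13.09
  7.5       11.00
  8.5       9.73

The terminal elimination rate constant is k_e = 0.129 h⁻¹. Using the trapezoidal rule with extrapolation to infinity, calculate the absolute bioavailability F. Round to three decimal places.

F = 0.631

Trapezoidal AUC_0→8.5 (intranasal spray):
  [0→4]: (0.00+15.71)/2 × 4 = 31.42
  [4→5.5]: (15.71+13.81)/2 × 1.5 = 22.14
  [5.5→6]: (13.81+13.09)/2 × 0.5 = 6.725
  [6→7.5]: (13.09+11.00)/2 × 1.5 = 18.0675
  [7.5→8.5]: (11.00+9.73)/2 × 1 = 10.365
  Sum = 88.7175 µg/mL·h
Tail: C_last/k_e = 9.73/0.129 = 75.426
AUC_0→∞ (intranasal spray) = 88.7175 + 75.426 = 164.1435 µg/mL·h
F = (AUC_ev/D_ev)/(AUC_iv/D_iv) = (164.1435/500)/(130/250) = 0.328287/0.52 = 0.6313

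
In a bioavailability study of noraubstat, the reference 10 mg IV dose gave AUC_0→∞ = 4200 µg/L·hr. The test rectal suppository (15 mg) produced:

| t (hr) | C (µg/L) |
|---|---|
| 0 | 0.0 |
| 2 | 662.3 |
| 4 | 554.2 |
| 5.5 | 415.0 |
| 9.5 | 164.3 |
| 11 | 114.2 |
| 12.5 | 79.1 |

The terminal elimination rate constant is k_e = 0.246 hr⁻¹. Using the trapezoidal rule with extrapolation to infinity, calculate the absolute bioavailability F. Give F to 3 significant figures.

F = 0.705

Trapezoidal AUC_0→12.5 (rectal suppository):
  [0→2]: (0.0+662.3)/2 × 2 = 662.3
  [2→4]: (662.3+554.2)/2 × 2 = 1216.5
  [4→5.5]: (554.2+415.0)/2 × 1.5 = 726.9
  [5.5→9.5]: (415.0+164.3)/2 × 4 = 1158.6
  [9.5→11]: (164.3+114.2)/2 × 1.5 = 208.875
  [11→12.5]: (114.2+79.1)/2 × 1.5 = 144.975
  Sum = 4118.15 µg/L·hr
Tail: C_last/k_e = 79.1/0.246 = 321.545
AUC_0→∞ (rectal suppository) = 4118.15 + 321.545 = 4439.695 µg/L·hr
F = (AUC_ev/D_ev)/(AUC_iv/D_iv) = (4439.695/15)/(4200/10) = 295.98/420 = 0.7047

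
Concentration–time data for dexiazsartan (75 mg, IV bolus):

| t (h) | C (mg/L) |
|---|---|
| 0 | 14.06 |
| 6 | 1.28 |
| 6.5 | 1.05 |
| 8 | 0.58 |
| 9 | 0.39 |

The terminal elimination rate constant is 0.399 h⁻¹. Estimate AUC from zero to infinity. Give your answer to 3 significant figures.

Trapezoidal AUC_0→9:
  [0→6]: (14.06+1.28)/2 × 6 = 46.02
  [6→6.5]: (1.28+1.05)/2 × 0.5 = 0.5825
  [6.5→8]: (1.05+0.58)/2 × 1.5 = 1.2225
  [8→9]: (0.58+0.39)/2 × 1 = 0.485
  Sum = 48.31 mg/L·h
Extrapolated tail: C_last / k_e = 0.39 / 0.399 = 0.977
AUC_0→∞ = 48.31 + 0.977 = 49.287 mg/L·h

AUC = 49.3 mg/L·h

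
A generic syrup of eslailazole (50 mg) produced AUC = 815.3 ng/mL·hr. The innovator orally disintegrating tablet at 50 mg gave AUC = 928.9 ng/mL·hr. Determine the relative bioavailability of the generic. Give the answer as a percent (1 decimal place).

F_rel = 87.8%

F_rel = (AUC_test/D_test) / (AUC_ref/D_ref)
      = (815.3/50) / (928.9/50)
      = 16.306 / 18.578 = 0.8777 = 87.77%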